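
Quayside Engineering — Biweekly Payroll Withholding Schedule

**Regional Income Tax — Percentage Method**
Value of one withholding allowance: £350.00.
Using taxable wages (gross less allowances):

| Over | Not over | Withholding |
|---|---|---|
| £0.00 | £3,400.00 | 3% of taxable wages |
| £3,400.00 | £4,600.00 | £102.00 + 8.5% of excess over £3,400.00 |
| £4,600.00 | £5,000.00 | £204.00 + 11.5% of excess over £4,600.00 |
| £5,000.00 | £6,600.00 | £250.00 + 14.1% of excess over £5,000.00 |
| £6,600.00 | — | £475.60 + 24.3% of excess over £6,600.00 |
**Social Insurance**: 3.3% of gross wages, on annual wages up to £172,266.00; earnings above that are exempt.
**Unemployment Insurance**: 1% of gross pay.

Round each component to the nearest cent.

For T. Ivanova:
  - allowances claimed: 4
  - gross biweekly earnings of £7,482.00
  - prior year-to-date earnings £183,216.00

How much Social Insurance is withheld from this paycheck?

£0.00

Social Insurance: YTD £183,216.00 ≥ cap £172,266.00 → £0.00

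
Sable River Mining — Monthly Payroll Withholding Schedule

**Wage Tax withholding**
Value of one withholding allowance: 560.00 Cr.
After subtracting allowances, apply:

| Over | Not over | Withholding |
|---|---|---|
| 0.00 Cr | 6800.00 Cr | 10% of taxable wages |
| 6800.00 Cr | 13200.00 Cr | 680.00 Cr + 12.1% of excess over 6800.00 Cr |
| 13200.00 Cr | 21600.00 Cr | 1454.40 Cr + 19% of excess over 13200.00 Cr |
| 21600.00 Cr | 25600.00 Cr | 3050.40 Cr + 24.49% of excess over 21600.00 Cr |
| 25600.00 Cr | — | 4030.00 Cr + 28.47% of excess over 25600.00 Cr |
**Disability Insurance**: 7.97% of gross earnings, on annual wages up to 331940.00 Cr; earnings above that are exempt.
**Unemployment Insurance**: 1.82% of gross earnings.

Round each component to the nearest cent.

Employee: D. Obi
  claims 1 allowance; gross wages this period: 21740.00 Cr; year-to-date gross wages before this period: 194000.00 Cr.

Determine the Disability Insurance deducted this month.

Disability Insurance: 7.97% × 21740.00 Cr = 1732.68 Cr

1732.68 Cr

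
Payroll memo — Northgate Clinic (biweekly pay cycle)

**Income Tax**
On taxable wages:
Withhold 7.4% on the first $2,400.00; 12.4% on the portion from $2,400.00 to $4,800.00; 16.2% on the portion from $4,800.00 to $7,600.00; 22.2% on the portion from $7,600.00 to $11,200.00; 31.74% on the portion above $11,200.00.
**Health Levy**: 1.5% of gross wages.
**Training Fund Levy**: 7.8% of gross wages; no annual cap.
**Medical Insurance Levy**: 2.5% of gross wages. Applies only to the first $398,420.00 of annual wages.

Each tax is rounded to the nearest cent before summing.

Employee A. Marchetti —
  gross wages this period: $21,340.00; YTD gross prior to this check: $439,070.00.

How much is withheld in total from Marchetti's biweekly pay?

$6,931.06

Income Tax: taxable = $21,340.00
  $1,728.00 + 31.74% × ($21,340.00 − $11,200.00) = $1,728.00 + 31.74% × $10,140.00 = $4,946.44
Health Levy: 1.5% × $21,340.00 = $320.10
Training Fund Levy: 7.8% × $21,340.00 = $1,664.52
Medical Insurance Levy: YTD $439,070.00 ≥ cap $398,420.00 → $0.00
Total: $4,946.44 + $320.10 + $1,664.52 + $0.00 = $6,931.06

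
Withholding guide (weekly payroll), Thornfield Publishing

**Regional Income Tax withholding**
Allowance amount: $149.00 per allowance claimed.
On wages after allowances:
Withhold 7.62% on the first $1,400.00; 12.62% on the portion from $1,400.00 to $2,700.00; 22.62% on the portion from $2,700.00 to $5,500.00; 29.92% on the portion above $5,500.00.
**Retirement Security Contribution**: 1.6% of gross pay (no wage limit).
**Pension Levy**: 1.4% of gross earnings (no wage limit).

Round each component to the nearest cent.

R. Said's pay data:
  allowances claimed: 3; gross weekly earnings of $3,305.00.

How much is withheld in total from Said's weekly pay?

$405.63

Regional Income Tax: taxable = $3,305.00 − 3×$149.00 = $2,858.00
  $270.74 + 22.62% × ($2,858.00 − $2,700.00) = $270.74 + 22.62% × $158.00 = $306.48
Retirement Security Contribution: 1.6% × $3,305.00 = $52.88
Pension Levy: 1.4% × $3,305.00 = $46.27
Total: $306.48 + $52.88 + $46.27 = $405.63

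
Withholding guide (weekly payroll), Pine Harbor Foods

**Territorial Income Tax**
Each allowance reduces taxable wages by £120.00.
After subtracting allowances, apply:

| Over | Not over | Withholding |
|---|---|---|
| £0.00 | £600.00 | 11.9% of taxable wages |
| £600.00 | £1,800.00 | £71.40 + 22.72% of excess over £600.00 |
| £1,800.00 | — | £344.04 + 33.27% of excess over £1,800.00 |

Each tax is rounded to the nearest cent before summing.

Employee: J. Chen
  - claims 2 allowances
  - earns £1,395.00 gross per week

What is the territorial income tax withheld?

£197.50

Territorial Income Tax: taxable = £1,395.00 − 2×£120.00 = £1,155.00
  £71.40 + 22.72% × (£1,155.00 − £600.00) = £71.40 + 22.72% × £555.00 = £197.50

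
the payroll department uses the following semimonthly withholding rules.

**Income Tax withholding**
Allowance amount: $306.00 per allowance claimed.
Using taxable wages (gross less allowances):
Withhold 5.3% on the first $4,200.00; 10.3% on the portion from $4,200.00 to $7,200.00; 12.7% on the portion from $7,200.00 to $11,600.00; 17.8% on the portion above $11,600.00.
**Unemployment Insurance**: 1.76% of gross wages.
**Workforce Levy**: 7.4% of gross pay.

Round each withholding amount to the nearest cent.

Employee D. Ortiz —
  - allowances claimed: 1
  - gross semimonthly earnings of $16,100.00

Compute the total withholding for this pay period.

Income Tax: taxable = $16,100.00 − 1×$306.00 = $15,794.00
  $1,090.40 + 17.8% × ($15,794.00 − $11,600.00) = $1,090.40 + 17.8% × $4,194.00 = $1,836.93
Unemployment Insurance: 1.76% × $16,100.00 = $283.36
Workforce Levy: 7.4% × $16,100.00 = $1,191.40
Total: $1,836.93 + $283.36 + $1,191.40 = $3,311.69

$3,311.69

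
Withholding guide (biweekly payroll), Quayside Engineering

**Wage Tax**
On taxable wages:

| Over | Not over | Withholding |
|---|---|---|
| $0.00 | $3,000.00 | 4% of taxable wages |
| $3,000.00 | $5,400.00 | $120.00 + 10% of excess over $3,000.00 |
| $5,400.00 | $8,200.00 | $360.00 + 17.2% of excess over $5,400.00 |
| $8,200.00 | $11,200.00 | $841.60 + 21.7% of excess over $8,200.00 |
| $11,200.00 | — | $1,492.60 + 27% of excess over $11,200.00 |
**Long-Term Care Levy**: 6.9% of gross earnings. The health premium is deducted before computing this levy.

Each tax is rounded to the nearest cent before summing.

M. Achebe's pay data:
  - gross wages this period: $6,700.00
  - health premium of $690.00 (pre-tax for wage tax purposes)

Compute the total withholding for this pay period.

$879.61

Wage Tax: taxable = $6,700.00 − $690.00 = $6,010.00
  $360.00 + 17.2% × ($6,010.00 − $5,400.00) = $360.00 + 17.2% × $610.00 = $464.92
Long-Term Care Levy: 6.9% × $6,010.00 = $414.69
Total: $464.92 + $414.69 = $879.61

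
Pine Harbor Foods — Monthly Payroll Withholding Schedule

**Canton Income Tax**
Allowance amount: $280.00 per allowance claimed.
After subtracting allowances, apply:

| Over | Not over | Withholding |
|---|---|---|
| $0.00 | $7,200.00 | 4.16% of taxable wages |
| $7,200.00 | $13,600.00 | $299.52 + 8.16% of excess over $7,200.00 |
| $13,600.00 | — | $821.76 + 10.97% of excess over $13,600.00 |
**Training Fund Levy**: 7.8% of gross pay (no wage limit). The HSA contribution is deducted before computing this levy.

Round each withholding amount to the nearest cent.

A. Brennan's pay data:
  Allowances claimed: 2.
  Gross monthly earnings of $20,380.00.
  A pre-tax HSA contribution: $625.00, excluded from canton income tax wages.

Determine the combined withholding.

$2,976.42

Canton Income Tax: taxable = $20,380.00 − $625.00 − 2×$280.00 = $19,195.00
  $821.76 + 10.97% × ($19,195.00 − $13,600.00) = $821.76 + 10.97% × $5,595.00 = $1,435.53
Training Fund Levy: 7.8% × $19,755.00 = $1,540.89
Total: $1,435.53 + $1,540.89 = $2,976.42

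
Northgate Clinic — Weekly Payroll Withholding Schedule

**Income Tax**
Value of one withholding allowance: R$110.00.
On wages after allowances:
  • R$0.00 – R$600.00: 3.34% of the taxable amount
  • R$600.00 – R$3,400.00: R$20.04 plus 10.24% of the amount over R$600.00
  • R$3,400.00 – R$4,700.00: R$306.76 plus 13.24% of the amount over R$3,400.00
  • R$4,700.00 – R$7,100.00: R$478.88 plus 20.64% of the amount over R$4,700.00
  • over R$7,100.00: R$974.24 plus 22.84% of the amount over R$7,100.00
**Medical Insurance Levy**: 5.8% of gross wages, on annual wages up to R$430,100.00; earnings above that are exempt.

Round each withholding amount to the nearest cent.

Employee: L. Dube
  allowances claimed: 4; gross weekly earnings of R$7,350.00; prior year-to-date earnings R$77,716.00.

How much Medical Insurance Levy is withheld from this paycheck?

Medical Insurance Levy: 5.8% × R$7,350.00 = R$426.30

R$426.30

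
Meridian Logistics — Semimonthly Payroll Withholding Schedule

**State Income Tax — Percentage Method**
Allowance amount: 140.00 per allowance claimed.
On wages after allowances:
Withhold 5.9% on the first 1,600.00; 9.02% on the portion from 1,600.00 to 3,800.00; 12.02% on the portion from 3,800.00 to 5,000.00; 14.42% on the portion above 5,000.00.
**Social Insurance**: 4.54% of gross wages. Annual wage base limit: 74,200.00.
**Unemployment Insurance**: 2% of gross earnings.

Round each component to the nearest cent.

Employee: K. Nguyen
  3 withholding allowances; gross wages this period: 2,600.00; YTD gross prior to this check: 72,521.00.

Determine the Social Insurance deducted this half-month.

Social Insurance: cap 74,200.00 − YTD 72,521.00 = 1,679.00 subject; 4.54% × 1,679.00 = 76.23

76.23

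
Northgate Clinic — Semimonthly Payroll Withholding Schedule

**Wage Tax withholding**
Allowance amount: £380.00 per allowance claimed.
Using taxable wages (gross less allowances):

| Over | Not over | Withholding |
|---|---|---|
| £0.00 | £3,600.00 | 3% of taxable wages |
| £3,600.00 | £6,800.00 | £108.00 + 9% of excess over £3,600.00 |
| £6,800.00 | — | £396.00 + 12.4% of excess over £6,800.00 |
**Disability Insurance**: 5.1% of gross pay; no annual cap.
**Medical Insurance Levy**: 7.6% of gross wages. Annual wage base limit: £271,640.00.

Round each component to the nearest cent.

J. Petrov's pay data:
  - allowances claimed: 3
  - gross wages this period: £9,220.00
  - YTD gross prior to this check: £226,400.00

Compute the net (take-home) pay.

Wage Tax: taxable = £9,220.00 − 3×£380.00 = £8,080.00
  £396.00 + 12.4% × (£8,080.00 − £6,800.00) = £396.00 + 12.4% × £1,280.00 = £554.72
Disability Insurance: 5.1% × £9,220.00 = £470.22
Medical Insurance Levy: 7.6% × £9,220.00 = £700.72
Total withheld: £554.72 + £470.22 + £700.72 = £1,725.66
Net pay: £9,220.00 − £1,725.66 = £7,494.34

£7,494.34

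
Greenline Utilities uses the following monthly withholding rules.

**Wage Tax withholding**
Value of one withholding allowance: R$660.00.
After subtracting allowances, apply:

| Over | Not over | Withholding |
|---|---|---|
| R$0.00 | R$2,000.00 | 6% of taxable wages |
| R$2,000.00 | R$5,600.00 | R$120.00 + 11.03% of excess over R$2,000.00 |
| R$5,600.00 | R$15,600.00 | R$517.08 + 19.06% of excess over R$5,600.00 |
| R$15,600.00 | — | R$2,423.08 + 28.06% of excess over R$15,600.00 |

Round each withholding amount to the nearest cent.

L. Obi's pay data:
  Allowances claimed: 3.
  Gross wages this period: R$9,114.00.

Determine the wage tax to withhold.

Wage Tax: taxable = R$9,114.00 − 3×R$660.00 = R$7,134.00
  R$517.08 + 19.06% × (R$7,134.00 − R$5,600.00) = R$517.08 + 19.06% × R$1,534.00 = R$809.46

R$809.46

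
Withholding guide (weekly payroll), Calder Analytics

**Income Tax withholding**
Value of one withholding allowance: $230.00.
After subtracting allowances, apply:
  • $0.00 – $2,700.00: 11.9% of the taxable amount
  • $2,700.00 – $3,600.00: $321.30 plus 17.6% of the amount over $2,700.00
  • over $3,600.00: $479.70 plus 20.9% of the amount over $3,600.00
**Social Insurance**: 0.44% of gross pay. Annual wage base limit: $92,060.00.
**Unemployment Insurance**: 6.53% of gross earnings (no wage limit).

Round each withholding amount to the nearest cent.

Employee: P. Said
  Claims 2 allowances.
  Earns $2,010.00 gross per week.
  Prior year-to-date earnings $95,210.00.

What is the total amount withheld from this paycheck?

Income Tax: taxable = $2,010.00 − 2×$230.00 = $1,550.00
  11.9% × $1,550.00 = $184.45
Social Insurance: YTD $95,210.00 ≥ cap $92,060.00 → $0.00
Unemployment Insurance: 6.53% × $2,010.00 = $131.25
Total: $184.45 + $0.00 + $131.25 = $315.70

$315.70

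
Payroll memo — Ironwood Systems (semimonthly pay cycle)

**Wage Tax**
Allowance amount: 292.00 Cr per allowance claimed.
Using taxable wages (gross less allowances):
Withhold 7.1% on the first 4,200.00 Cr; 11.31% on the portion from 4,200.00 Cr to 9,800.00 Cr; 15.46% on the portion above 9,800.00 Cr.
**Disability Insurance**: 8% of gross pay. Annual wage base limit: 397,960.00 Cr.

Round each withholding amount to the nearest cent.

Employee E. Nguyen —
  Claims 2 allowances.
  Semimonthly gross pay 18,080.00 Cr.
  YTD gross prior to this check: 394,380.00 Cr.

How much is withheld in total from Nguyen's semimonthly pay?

Wage Tax: taxable = 18,080.00 Cr − 2×292.00 Cr = 17,496.00 Cr
  931.56 Cr + 15.46% × (17,496.00 Cr − 9,800.00 Cr) = 931.56 Cr + 15.46% × 7,696.00 Cr = 2,121.36 Cr
Disability Insurance: cap 397,960.00 Cr − YTD 394,380.00 Cr = 3,580.00 Cr subject; 8% × 3,580.00 Cr = 286.40 Cr
Total: 2,121.36 Cr + 286.40 Cr = 2,407.76 Cr

2,407.76 Cr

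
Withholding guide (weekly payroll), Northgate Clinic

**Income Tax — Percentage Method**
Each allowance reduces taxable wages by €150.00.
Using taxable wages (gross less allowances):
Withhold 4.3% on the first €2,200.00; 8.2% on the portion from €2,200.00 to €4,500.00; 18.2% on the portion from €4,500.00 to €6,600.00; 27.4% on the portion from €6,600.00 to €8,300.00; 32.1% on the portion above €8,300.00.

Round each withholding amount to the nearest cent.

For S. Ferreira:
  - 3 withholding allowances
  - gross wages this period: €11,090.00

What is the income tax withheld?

Income Tax: taxable = €11,090.00 − 3×€150.00 = €10,640.00
  €1,131.20 + 32.1% × (€10,640.00 − €8,300.00) = €1,131.20 + 32.1% × €2,340.00 = €1,882.34

€1,882.34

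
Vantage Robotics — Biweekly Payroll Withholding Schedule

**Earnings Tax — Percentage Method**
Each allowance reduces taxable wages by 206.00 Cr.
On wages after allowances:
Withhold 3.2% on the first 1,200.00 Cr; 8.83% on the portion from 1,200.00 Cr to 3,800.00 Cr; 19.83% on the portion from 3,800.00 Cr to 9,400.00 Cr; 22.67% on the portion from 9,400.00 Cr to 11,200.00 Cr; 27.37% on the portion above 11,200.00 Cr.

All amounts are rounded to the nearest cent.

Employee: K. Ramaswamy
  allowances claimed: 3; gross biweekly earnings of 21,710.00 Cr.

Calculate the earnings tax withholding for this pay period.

4,493.96 Cr

Earnings Tax: taxable = 21,710.00 Cr − 3×206.00 Cr = 21,092.00 Cr
  1,786.52 Cr + 27.37% × (21,092.00 Cr − 11,200.00 Cr) = 1,786.52 Cr + 27.37% × 9,892.00 Cr = 4,493.96 Cr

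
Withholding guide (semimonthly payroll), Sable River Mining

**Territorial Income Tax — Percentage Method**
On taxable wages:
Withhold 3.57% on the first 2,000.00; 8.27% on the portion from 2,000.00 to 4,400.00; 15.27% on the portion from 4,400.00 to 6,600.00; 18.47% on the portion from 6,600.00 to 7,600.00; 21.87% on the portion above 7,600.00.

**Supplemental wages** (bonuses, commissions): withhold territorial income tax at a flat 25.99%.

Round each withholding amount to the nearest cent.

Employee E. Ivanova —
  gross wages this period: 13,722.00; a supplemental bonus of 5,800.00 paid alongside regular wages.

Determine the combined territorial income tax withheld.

Territorial Income Tax: taxable = 13,722.00
  790.52 + 21.87% × (13,722.00 − 7,600.00) = 790.52 + 21.87% × 6,122.00 = 2,129.40
Supplemental (25.99% flat on bonus): 25.99% × 5,800.00 = 1,507.42
Total territorial income tax: 2,129.40 + 1,507.42 = 3,636.82

3,636.82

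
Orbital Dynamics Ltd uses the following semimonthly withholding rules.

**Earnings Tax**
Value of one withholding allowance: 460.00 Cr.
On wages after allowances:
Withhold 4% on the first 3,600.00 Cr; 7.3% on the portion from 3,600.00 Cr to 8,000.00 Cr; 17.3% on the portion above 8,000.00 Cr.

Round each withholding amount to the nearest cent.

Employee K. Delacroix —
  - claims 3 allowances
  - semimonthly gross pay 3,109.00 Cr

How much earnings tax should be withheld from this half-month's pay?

Earnings Tax: taxable = 3,109.00 Cr − 3×460.00 Cr = 1,729.00 Cr
  4% × 1,729.00 Cr = 69.16 Cr

69.16 Cr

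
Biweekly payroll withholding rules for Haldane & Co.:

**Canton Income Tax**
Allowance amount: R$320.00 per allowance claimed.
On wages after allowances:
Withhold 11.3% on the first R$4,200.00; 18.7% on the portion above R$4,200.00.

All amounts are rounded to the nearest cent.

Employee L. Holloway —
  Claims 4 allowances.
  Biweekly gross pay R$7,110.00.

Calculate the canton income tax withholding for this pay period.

Canton Income Tax: taxable = R$7,110.00 − 4×R$320.00 = R$5,830.00
  R$474.60 + 18.7% × (R$5,830.00 − R$4,200.00) = R$474.60 + 18.7% × R$1,630.00 = R$779.41

R$779.41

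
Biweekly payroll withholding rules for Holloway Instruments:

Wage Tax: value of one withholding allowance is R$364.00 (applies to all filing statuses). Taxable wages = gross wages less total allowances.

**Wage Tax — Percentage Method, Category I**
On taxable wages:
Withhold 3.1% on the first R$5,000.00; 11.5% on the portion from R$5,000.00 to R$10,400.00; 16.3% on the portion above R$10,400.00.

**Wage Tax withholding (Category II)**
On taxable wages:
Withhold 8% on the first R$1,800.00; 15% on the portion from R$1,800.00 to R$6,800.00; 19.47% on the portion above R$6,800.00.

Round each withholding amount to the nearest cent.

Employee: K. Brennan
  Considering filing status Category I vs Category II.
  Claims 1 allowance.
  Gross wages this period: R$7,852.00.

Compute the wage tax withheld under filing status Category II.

R$1,027.95

Wage Tax (Category II): taxable = R$7,852.00 − 1×R$364.00 = R$7,488.00
  R$894.00 + 19.47% × (R$7,488.00 − R$6,800.00) = R$894.00 + 19.47% × R$688.00 = R$1,027.95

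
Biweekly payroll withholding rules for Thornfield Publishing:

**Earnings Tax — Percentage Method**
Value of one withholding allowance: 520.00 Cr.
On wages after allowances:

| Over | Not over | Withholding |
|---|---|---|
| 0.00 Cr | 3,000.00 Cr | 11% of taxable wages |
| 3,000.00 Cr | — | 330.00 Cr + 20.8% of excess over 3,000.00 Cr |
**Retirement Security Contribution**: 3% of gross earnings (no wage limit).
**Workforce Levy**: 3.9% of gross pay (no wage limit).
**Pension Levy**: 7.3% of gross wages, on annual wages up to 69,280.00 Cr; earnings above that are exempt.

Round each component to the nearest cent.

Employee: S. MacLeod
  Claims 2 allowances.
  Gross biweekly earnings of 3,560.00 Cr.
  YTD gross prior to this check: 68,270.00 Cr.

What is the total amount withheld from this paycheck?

596.57 Cr

Earnings Tax: taxable = 3,560.00 Cr − 2×520.00 Cr = 2,520.00 Cr
  11% × 2,520.00 Cr = 277.20 Cr
Retirement Security Contribution: 3% × 3,560.00 Cr = 106.80 Cr
Workforce Levy: 3.9% × 3,560.00 Cr = 138.84 Cr
Pension Levy: cap 69,280.00 Cr − YTD 68,270.00 Cr = 1,010.00 Cr subject; 7.3% × 1,010.00 Cr = 73.73 Cr
Total: 277.20 Cr + 106.80 Cr + 138.84 Cr + 73.73 Cr = 596.57 Cr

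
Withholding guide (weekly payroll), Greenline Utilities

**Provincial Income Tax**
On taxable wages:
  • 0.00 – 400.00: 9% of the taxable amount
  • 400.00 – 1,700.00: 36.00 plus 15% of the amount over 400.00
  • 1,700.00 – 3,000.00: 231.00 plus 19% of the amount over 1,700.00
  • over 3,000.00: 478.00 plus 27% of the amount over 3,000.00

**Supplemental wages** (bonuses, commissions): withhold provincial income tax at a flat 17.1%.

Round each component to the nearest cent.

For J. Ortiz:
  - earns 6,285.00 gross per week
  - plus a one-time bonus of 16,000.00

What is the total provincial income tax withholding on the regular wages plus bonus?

4,100.95

Provincial Income Tax: taxable = 6,285.00
  478.00 + 27% × (6,285.00 − 3,000.00) = 478.00 + 27% × 3,285.00 = 1,364.95
Supplemental (17.1% flat on bonus): 17.1% × 16,000.00 = 2,736.00
Total provincial income tax: 1,364.95 + 2,736.00 = 4,100.95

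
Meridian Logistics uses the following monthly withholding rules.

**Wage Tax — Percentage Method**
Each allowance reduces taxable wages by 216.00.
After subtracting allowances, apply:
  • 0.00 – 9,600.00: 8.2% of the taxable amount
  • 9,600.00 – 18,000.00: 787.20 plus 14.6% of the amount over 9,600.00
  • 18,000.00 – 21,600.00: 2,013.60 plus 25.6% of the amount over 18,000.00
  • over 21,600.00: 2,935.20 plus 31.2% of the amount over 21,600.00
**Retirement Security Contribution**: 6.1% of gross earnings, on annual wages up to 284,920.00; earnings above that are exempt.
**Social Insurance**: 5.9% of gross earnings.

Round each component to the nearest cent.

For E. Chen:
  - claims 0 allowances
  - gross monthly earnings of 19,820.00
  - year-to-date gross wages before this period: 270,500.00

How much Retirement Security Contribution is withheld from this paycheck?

879.62

Retirement Security Contribution: cap 284,920.00 − YTD 270,500.00 = 14,420.00 subject; 6.1% × 14,420.00 = 879.62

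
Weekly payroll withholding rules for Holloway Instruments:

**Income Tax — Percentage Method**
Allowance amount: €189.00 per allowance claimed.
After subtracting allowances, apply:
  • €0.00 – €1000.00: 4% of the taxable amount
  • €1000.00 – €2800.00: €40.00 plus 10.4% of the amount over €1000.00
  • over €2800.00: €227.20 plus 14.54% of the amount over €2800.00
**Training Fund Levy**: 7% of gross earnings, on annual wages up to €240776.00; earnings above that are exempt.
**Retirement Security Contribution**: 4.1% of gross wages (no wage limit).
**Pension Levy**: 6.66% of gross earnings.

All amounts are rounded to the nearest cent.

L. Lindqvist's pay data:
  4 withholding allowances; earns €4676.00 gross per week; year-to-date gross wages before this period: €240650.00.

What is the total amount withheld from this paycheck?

€902.01

Income Tax: taxable = €4676.00 − 4×€189.00 = €3920.00
  €227.20 + 14.54% × (€3920.00 − €2800.00) = €227.20 + 14.54% × €1120.00 = €390.05
Training Fund Levy: cap €240776.00 − YTD €240650.00 = €126.00 subject; 7% × €126.00 = €8.82
Retirement Security Contribution: 4.1% × €4676.00 = €191.72
Pension Levy: 6.66% × €4676.00 = €311.42
Total: €390.05 + €8.82 + €191.72 + €311.42 = €902.01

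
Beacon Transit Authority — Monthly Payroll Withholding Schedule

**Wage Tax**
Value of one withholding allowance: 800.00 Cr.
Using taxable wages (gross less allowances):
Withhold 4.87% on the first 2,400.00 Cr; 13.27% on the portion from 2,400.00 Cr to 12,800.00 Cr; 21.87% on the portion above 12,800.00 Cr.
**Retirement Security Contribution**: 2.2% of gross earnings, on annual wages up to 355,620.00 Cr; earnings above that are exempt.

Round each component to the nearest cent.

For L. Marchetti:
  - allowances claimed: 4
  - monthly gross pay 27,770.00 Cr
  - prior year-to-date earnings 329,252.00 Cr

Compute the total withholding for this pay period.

4,651.16 Cr

Wage Tax: taxable = 27,770.00 Cr − 4×800.00 Cr = 24,570.00 Cr
  1,496.96 Cr + 21.87% × (24,570.00 Cr − 12,800.00 Cr) = 1,496.96 Cr + 21.87% × 11,770.00 Cr = 4,071.06 Cr
Retirement Security Contribution: cap 355,620.00 Cr − YTD 329,252.00 Cr = 26,368.00 Cr subject; 2.2% × 26,368.00 Cr = 580.10 Cr
Total: 4,071.06 Cr + 580.10 Cr = 4,651.16 Cr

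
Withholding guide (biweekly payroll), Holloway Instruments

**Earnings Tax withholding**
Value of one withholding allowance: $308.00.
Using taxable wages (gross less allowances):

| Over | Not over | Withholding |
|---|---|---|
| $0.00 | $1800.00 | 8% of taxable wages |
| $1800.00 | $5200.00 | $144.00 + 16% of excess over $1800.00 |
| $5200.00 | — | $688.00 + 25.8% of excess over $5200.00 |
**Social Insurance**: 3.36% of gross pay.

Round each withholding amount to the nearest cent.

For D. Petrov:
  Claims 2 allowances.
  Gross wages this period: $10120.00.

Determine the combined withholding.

Earnings Tax: taxable = $10120.00 − 2×$308.00 = $9504.00
  $688.00 + 25.8% × ($9504.00 − $5200.00) = $688.00 + 25.8% × $4304.00 = $1798.43
Social Insurance: 3.36% × $10120.00 = $340.03
Total: $1798.43 + $340.03 = $2138.46

$2138.46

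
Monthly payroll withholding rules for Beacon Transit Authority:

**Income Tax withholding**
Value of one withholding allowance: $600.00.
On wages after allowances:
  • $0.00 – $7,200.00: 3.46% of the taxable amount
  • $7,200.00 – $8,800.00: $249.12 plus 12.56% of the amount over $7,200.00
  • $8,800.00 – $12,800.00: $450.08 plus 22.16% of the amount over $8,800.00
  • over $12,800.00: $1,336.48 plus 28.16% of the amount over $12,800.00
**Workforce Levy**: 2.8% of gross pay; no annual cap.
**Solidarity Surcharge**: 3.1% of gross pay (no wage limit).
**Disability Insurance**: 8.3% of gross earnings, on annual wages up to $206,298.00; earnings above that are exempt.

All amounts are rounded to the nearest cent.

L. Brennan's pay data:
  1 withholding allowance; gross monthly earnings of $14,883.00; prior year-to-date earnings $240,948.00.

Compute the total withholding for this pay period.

Income Tax: taxable = $14,883.00 − 1×$600.00 = $14,283.00
  $1,336.48 + 28.16% × ($14,283.00 − $12,800.00) = $1,336.48 + 28.16% × $1,483.00 = $1,754.09
Workforce Levy: 2.8% × $14,883.00 = $416.72
Solidarity Surcharge: 3.1% × $14,883.00 = $461.37
Disability Insurance: YTD $240,948.00 ≥ cap $206,298.00 → $0.00
Total: $1,754.09 + $416.72 + $461.37 + $0.00 = $2,632.18

$2,632.18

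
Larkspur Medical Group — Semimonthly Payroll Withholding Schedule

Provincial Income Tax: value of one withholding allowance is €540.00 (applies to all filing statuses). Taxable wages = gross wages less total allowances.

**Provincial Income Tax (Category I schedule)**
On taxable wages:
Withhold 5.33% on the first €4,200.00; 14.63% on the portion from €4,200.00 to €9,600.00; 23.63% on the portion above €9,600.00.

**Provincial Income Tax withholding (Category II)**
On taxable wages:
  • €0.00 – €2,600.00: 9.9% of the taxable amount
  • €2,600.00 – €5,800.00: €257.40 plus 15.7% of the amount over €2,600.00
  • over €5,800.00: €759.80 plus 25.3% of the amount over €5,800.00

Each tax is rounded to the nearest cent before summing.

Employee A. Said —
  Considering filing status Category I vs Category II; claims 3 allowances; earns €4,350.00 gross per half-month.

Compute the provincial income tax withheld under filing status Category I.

Provincial Income Tax (Category I): taxable = €4,350.00 − 3×€540.00 = €2,730.00
  5.33% × €2,730.00 = €145.51

€145.51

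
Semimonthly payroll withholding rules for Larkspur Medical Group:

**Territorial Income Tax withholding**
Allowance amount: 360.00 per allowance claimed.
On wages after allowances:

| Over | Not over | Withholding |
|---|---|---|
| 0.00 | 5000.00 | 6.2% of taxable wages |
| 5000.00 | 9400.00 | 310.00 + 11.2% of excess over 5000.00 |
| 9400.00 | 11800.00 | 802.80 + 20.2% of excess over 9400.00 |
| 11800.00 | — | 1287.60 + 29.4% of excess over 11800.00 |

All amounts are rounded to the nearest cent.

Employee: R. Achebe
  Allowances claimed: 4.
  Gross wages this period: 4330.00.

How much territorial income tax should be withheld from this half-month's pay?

179.18

Territorial Income Tax: taxable = 4330.00 − 4×360.00 = 2890.00
  6.2% × 2890.00 = 179.18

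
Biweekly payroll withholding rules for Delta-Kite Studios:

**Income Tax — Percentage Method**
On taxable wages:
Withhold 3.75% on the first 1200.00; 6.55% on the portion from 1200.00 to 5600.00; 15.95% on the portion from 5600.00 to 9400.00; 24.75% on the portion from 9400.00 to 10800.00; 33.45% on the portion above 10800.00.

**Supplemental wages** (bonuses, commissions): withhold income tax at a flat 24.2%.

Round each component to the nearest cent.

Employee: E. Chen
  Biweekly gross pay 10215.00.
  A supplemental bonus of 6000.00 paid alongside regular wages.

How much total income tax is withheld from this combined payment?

Income Tax: taxable = 10215.00
  939.30 + 24.75% × (10215.00 − 9400.00) = 939.30 + 24.75% × 815.00 = 1141.01
Supplemental (24.2% flat on bonus): 24.2% × 6000.00 = 1452.00
Total income tax: 1141.01 + 1452.00 = 2593.01

2593.01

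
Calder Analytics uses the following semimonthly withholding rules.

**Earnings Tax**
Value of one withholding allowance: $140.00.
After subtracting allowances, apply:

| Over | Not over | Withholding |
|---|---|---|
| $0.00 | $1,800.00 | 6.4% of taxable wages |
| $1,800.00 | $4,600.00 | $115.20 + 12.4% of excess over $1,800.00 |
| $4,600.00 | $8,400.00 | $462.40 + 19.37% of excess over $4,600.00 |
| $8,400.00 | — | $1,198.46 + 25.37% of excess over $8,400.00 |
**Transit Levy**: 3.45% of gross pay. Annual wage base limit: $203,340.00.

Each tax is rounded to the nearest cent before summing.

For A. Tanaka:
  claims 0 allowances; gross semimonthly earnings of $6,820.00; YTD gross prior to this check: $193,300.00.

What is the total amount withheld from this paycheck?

Earnings Tax: taxable = $6,820.00
  $462.40 + 19.37% × ($6,820.00 − $4,600.00) = $462.40 + 19.37% × $2,220.00 = $892.41
Transit Levy: 3.45% × $6,820.00 = $235.29
Total: $892.41 + $235.29 = $1,127.70

$1,127.70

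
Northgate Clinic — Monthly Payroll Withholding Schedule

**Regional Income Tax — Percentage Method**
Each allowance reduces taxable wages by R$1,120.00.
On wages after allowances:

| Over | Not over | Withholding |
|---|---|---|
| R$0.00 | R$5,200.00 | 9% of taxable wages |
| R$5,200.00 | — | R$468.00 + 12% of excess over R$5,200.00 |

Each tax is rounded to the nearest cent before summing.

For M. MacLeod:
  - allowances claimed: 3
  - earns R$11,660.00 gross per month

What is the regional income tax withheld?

R$840.00

Regional Income Tax: taxable = R$11,660.00 − 3×R$1,120.00 = R$8,300.00
  R$468.00 + 12% × (R$8,300.00 − R$5,200.00) = R$468.00 + 12% × R$3,100.00 = R$840.00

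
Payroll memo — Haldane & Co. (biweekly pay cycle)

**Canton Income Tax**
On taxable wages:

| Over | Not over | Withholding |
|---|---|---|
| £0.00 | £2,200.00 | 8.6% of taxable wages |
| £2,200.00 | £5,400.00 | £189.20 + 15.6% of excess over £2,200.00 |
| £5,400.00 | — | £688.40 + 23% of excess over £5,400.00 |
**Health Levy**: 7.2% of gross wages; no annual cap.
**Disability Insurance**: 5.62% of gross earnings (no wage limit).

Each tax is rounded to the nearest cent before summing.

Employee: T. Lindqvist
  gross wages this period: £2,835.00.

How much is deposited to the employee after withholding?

£2,183.29

Canton Income Tax: taxable = £2,835.00
  £189.20 + 15.6% × (£2,835.00 − £2,200.00) = £189.20 + 15.6% × £635.00 = £288.26
Health Levy: 7.2% × £2,835.00 = £204.12
Disability Insurance: 5.62% × £2,835.00 = £159.33
Total withheld: £288.26 + £204.12 + £159.33 = £651.71
Net pay: £2,835.00 − £651.71 = £2,183.29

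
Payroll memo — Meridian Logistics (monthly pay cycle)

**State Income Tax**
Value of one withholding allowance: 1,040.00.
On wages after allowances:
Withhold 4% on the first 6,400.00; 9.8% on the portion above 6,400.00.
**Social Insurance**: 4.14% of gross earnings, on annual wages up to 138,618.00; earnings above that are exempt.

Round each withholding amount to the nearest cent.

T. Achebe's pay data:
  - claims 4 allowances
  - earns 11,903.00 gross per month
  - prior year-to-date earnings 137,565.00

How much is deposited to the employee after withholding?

11,471.80

State Income Tax: taxable = 11,903.00 − 4×1,040.00 = 7,743.00
  256.00 + 9.8% × (7,743.00 − 6,400.00) = 256.00 + 9.8% × 1,343.00 = 387.61
Social Insurance: cap 138,618.00 − YTD 137,565.00 = 1,053.00 subject; 4.14% × 1,053.00 = 43.59
Total withheld: 387.61 + 43.59 = 431.20
Net pay: 11,903.00 − 431.20 = 11,471.80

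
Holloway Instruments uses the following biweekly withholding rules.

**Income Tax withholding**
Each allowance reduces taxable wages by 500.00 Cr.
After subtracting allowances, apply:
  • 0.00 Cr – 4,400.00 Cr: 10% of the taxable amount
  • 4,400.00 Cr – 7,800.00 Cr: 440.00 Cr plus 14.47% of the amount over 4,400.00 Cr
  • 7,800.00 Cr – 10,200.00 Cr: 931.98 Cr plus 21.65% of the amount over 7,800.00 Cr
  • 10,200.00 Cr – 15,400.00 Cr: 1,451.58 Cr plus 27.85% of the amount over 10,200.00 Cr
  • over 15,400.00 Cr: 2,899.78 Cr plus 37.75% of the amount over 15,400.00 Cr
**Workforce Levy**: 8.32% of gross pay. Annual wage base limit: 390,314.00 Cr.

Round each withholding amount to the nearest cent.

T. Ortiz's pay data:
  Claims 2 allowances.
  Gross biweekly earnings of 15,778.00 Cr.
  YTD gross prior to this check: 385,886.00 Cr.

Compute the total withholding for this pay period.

Income Tax: taxable = 15,778.00 Cr − 2×500.00 Cr = 14,778.00 Cr
  1,451.58 Cr + 27.85% × (14,778.00 Cr − 10,200.00 Cr) = 1,451.58 Cr + 27.85% × 4,578.00 Cr = 2,726.55 Cr
Workforce Levy: cap 390,314.00 Cr − YTD 385,886.00 Cr = 4,428.00 Cr subject; 8.32% × 4,428.00 Cr = 368.41 Cr
Total: 2,726.55 Cr + 368.41 Cr = 3,094.96 Cr

3,094.96 Cr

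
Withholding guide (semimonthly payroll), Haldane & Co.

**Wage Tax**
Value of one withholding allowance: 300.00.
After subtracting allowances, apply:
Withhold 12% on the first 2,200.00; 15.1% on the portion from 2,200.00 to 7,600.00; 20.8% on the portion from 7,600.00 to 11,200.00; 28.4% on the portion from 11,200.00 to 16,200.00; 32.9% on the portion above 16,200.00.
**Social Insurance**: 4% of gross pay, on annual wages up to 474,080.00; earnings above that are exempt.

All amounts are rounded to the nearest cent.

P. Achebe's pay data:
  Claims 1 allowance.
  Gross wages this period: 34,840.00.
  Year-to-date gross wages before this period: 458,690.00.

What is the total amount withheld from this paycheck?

9,897.66

Wage Tax: taxable = 34,840.00 − 1×300.00 = 34,540.00
  3,248.20 + 32.9% × (34,540.00 − 16,200.00) = 3,248.20 + 32.9% × 18,340.00 = 9,282.06
Social Insurance: cap 474,080.00 − YTD 458,690.00 = 15,390.00 subject; 4% × 15,390.00 = 615.60
Total: 9,282.06 + 615.60 = 9,897.66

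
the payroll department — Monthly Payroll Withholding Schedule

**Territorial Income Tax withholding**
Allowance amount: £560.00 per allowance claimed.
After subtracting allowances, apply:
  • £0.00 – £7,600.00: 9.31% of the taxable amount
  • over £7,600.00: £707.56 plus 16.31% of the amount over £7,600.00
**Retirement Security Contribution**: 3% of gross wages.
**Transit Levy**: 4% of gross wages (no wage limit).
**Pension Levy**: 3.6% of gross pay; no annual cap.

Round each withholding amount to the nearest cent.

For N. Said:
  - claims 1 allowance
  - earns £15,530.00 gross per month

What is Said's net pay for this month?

£11,974.21

Territorial Income Tax: taxable = £15,530.00 − 1×£560.00 = £14,970.00
  £707.56 + 16.31% × (£14,970.00 − £7,600.00) = £707.56 + 16.31% × £7,370.00 = £1,909.61
Retirement Security Contribution: 3% × £15,530.00 = £465.90
Transit Levy: 4% × £15,530.00 = £621.20
Pension Levy: 3.6% × £15,530.00 = £559.08
Total withheld: £1,909.61 + £465.90 + £621.20 + £559.08 = £3,555.79
Net pay: £15,530.00 − £3,555.79 = £11,974.21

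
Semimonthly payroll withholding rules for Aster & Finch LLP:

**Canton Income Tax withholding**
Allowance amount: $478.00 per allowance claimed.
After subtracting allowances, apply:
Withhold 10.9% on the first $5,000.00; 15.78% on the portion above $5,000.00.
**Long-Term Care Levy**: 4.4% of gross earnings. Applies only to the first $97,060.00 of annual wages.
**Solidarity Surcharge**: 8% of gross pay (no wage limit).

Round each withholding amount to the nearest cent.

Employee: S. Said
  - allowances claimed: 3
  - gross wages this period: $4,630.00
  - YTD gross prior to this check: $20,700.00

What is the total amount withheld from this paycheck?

Canton Income Tax: taxable = $4,630.00 − 3×$478.00 = $3,196.00
  10.9% × $3,196.00 = $348.36
Long-Term Care Levy: 4.4% × $4,630.00 = $203.72
Solidarity Surcharge: 8% × $4,630.00 = $370.40
Total: $348.36 + $203.72 + $370.40 = $922.48

$922.48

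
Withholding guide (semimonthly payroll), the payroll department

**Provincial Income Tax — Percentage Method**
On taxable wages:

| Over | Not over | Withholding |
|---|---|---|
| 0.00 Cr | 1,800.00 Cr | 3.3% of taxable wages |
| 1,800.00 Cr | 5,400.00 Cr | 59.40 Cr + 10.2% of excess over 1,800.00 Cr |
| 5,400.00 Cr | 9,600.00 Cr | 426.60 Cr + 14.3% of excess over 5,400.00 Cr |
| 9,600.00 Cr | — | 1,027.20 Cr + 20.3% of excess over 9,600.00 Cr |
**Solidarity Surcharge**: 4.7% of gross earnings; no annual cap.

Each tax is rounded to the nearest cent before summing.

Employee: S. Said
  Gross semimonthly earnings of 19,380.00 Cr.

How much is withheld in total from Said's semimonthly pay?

Provincial Income Tax: taxable = 19,380.00 Cr
  1,027.20 Cr + 20.3% × (19,380.00 Cr − 9,600.00 Cr) = 1,027.20 Cr + 20.3% × 9,780.00 Cr = 3,012.54 Cr
Solidarity Surcharge: 4.7% × 19,380.00 Cr = 910.86 Cr
Total: 3,012.54 Cr + 910.86 Cr = 3,923.40 Cr

3,923.40 Cr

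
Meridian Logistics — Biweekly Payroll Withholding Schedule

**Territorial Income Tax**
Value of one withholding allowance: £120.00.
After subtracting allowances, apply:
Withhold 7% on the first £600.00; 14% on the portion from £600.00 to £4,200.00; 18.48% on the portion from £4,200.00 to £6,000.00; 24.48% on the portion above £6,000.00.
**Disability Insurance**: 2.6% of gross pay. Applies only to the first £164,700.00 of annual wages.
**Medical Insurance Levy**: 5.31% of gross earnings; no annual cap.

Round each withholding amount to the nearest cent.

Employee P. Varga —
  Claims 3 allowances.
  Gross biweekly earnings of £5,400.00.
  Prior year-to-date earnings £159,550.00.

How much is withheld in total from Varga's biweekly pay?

£1,121.87

Territorial Income Tax: taxable = £5,400.00 − 3×£120.00 = £5,040.00
  £546.00 + 18.48% × (£5,040.00 − £4,200.00) = £546.00 + 18.48% × £840.00 = £701.23
Disability Insurance: cap £164,700.00 − YTD £159,550.00 = £5,150.00 subject; 2.6% × £5,150.00 = £133.90
Medical Insurance Levy: 5.31% × £5,400.00 = £286.74
Total: £701.23 + £133.90 + £286.74 = £1,121.87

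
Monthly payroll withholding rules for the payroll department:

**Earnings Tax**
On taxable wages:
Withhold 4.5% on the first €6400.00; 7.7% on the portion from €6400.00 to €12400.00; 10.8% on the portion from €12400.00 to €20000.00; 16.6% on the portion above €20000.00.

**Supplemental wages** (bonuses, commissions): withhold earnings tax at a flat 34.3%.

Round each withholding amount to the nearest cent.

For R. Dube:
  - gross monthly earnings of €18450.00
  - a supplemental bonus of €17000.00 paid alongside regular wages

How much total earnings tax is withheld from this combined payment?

€7234.40

Earnings Tax: taxable = €18450.00
  €750.00 + 10.8% × (€18450.00 − €12400.00) = €750.00 + 10.8% × €6050.00 = €1403.40
Supplemental (34.3% flat on bonus): 34.3% × €17000.00 = €5831.00
Total earnings tax: €1403.40 + €5831.00 = €7234.40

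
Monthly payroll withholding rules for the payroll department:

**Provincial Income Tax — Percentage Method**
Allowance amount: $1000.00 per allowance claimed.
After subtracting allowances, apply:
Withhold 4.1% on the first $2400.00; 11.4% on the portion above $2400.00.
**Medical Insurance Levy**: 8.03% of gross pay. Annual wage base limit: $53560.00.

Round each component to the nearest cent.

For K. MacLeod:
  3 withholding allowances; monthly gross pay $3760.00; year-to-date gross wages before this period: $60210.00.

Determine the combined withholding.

Provincial Income Tax: taxable = $3760.00 − 3×$1000.00 = $760.00
  4.1% × $760.00 = $31.16
Medical Insurance Levy: YTD $60210.00 ≥ cap $53560.00 → $0.00
Total: $31.16 + $0.00 = $31.16

$31.16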